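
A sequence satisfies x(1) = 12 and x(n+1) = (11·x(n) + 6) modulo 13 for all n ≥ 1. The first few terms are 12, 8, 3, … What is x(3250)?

4

We have x(1) = 12, x(2) = 8, x(3) = 3, x(4) = 0, x(5) = 6, x(6) = 7, x(7) = 5, x(8) = 9, x(9) = 1, x(10) = 4, x(11) = 11, x(12) = 10, x(13) = 12.
Since x(13) = x(1) = 12, the sequence is periodic with period 12.
So x(3250) = x(1 + ((3250-1) mod 12)) = x(10) = 4.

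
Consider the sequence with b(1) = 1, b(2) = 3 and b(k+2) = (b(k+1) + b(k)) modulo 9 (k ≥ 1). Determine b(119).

8

Listing terms: b(1) = 1,  b(2) = 3,  b(3) = 4,  b(4) = 7,  b(5) = 2,  b(6) = 0,  b(7) = 2,  b(8) = 2,  b(9) = 4,  b(10) = 6,  b(11) = 1,  b(12) = 7,  b(13) = 8,  b(14) = 6,  b(15) = 5,  b(16) = 2,  b(17) = 7,  b(18) = 0,  b(19) = 7,  b(20) = 7,  b(21) = 5,  b(22) = 3,  b(23) = 8,  b(24) = 2,  b(25) = 1,  b(26) = 3.
Since (b(25), b(26)) = (b(1), b(2)) = (1, 3) (two consecutive terms determine the rest), the sequence is periodic with period 24.
(119 - 1) mod 24 = 22, so b(119) = b(23) = 8.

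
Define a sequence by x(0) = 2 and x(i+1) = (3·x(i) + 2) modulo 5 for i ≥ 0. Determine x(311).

We have x(0) = 2,  x(1) = 3,  x(2) = 1,  x(3) = 0,  x(4) = 2.
The sequence repeats with period 4.
(311 - 0) mod 4 = 3, so x(311) = x(3) = 0.

0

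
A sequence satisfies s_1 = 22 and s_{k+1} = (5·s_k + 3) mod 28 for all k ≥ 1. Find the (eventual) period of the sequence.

4

s_1 = 22, s_2 = 1, s_3 = 8, s_4 = 15, s_5 = 22.
Since s_5 = s_1 = 22, the sequence is periodic with period 4.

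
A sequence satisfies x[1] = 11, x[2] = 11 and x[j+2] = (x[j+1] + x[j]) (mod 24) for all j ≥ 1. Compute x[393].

14

x[1] = 11; x[2] = 11; x[3] = 22; x[4] = 9; x[5] = 7; x[6] = 16; x[7] = 23; x[8] = 15; x[9] = 14; x[10] = 5; x[11] = 19; x[12] = 0; x[13] = 19; x[14] = 19; x[15] = 14; x[16] = 9; x[17] = 23; x[18] = 8; x[19] = 7; x[20] = 15; x[21] = 22; x[22] = 13; x[23] = 11; x[24] = 0; x[25] = 11; x[26] = 11.
The sequence repeats with period 24.
(393 - 1) mod 24 = 8, so x[393] = x[9] = 14.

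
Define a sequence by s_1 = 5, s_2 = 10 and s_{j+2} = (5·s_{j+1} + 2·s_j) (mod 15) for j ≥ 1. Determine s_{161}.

s_1 = 5; s_2 = 10; s_3 = 0; s_4 = 5; s_5 = 10.
The sequence repeats with period 3.
(161 - 1) mod 3 = 1, so s_{161} = s_2 = 10.

10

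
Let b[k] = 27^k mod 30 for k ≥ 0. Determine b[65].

27

We have b[0] = 1, b[1] = 27, b[2] = 9, b[3] = 3, b[4] = 21, b[5] = 27.
Since b[5] = b[1] = 27, the sequence is eventually periodic: after a pre-period of length 1 it cycles with period 4.
For k ≥ 1, b[k] depends only on (k - 1) mod 4. (65 - 1) mod 4 = 0, so b[65] = b[1] = 27.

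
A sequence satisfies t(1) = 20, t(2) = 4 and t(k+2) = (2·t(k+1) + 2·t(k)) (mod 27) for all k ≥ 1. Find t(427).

14

Computing terms: t(1) = 20; t(2) = 4; t(3) = 21; t(4) = 23; t(5) = 7; t(6) = 6; t(7) = 26; t(8) = 10; t(9) = 18; t(10) = 2; t(11) = 13; t(12) = 3; t(13) = 5; t(14) = 16; t(15) = 15; t(16) = 8; t(17) = 19; t(18) = 0; t(19) = 11; t(20) = 22; t(21) = 12; t(22) = 14; t(23) = 25; t(24) = 24; t(25) = 17; t(26) = 1; t(27) = 9; t(28) = 20; t(29) = 4.
The sequence repeats with period 27.
(427 - 1) mod 27 = 21, so t(427) = t(22) = 14.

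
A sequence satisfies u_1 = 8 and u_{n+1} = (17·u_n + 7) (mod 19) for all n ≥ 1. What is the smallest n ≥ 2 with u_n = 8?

We have u_1 = 8; u_2 = 10; u_3 = 6; u_4 = 14; u_5 = 17; u_6 = 11; u_7 = 4; u_8 = 18; u_9 = 9; u_{10} = 8.
Since u_{10} = u_1 = 8, the sequence is periodic with period 9.
The value 8 next appears (with n ≥ 2) at u_{10}.

10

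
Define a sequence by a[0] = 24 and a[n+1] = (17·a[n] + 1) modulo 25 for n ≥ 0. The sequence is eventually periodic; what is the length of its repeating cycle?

We have a[0] = 24,  a[1] = 9,  a[2] = 4,  a[3] = 19,  a[4] = 24.
Since a[4] = a[0] = 24, the sequence is periodic with period 4.

4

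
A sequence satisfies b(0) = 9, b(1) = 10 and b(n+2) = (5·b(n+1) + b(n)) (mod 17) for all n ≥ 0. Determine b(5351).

b(0) = 9, b(1) = 10, b(2) = 8, b(3) = 16, b(4) = 3, b(5) = 14, b(6) = 5, b(7) = 5, b(8) = 13, b(9) = 2, b(10) = 6, b(11) = 15, b(12) = 13, b(13) = 12, b(14) = 5, b(15) = 3, b(16) = 3, b(17) = 1, b(18) = 8, b(19) = 7, b(20) = 9, b(21) = 1, b(22) = 14, b(23) = 3, b(24) = 12, b(25) = 12, b(26) = 4, b(27) = 15, b(28) = 11, b(29) = 2, b(30) = 4, b(31) = 5, b(32) = 12, b(33) = 14, b(34) = 14, b(35) = 16, b(36) = 9, b(37) = 10.
The sequence repeats with period 36.
(5351 - 0) mod 36 = 23, so b(5351) = b(23) = 3.

3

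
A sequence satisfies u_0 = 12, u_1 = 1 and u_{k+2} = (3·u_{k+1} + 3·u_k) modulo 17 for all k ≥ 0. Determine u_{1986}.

We have u_0 = 12; u_1 = 1; u_2 = 5; u_3 = 1; u_4 = 1; u_5 = 6; u_6 = 4; u_7 = 13; u_8 = 0; u_9 = 5; u_{10} = 15; u_{11} = 9; u_{12} = 4; u_{13} = 5; u_{14} = 10; u_{15} = 11; u_{16} = 12; u_{17} = 1.
Since (u_{16}, u_{17}) = (u_0, u_1) = (12, 1) (two consecutive terms determine the rest), the sequence is periodic with period 16.
(1986 - 0) mod 16 = 2, so u_{1986} = u_2 = 5.

5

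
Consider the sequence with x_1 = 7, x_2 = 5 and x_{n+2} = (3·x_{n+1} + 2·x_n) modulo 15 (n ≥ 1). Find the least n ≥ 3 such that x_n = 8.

23

We have x_1 = 7, x_2 = 5, x_3 = 14, x_4 = 7, x_5 = 4, x_6 = 11, x_7 = 11, x_8 = 10, x_9 = 7, x_{10} = 11, x_{11} = 2, x_{12} = 13, x_{13} = 13, x_{14} = 5, x_{15} = 11, x_{16} = 13, x_{17} = 1, x_{18} = 14, x_{19} = 14, x_{20} = 10, x_{21} = 13, x_{22} = 14, x_{23} = 8, x_{24} = 7, x_{25} = 7, x_{26} = 5.
Since (x_{25}, x_{26}) = (x_1, x_2) = (7, 5) (two consecutive terms determine the rest), the sequence is periodic with period 24.
The value 8 first appears (with n ≥ 3) at x_{23}.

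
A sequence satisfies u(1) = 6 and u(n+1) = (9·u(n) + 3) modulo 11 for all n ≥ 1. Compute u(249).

We have u(1) = 6; u(2) = 2; u(3) = 10; u(4) = 5; u(5) = 4; u(6) = 6.
Since u(6) = u(1) = 6, the sequence is periodic with period 5.
So u(249) = u(1 + ((249-1) mod 5)) = u(4) = 5.

5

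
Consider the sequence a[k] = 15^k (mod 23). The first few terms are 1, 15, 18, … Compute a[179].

17

a[0] = 1, a[1] = 15, a[2] = 18, a[3] = 17, a[4] = 2, a[5] = 7, a[6] = 13, a[7] = 11, a[8] = 4, a[9] = 14, a[10] = 3, a[11] = 22, a[12] = 8, a[13] = 5, a[14] = 6, a[15] = 21, a[16] = 16, a[17] = 10, a[18] = 12, a[19] = 19, a[20] = 9, a[21] = 20, a[22] = 1.
Since a[22] = a[0] = 1, the sequence is periodic with period 22.
So a[179] = a[0 + ((179-0) mod 22)] = a[3] = 17.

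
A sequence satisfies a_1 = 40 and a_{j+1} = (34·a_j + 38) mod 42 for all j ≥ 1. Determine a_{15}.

26

Computing terms: a_1 = 40; a_2 = 12; a_3 = 26; a_4 = 40.
Since a_4 = a_1 = 40, the sequence is periodic with period 3.
(15 - 1) mod 3 = 2, so a_{15} = a_3 = 26.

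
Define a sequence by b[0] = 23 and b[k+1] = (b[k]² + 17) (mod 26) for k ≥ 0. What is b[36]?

3

b[0] = 23, b[1] = 0, b[2] = 17, b[3] = 20, b[4] = 1, b[5] = 18, b[6] = 3, b[7] = 0.
Since b[7] = b[1] = 0, the sequence is eventually periodic: after a pre-period of length 1 it cycles with period 6.
For k ≥ 1, b[k] depends only on (k - 1) mod 6. (36 - 1) mod 6 = 5, so b[36] = b[6] = 3.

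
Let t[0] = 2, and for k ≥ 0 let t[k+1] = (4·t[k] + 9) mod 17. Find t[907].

11

Computing terms: t[0] = 2,  t[1] = 0,  t[2] = 9,  t[3] = 11,  t[4] = 2.
Since t[4] = t[0] = 2, the sequence is periodic with period 4.
So t[907] = t[0 + ((907-0) mod 4)] = t[3] = 11.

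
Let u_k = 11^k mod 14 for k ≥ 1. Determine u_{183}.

u_1 = 11,  u_2 = 9,  u_3 = 1,  u_4 = 11.
Since u_4 = u_1 = 11, the sequence is periodic with period 3.
So u_{183} = u_{1 + ((183-1) mod 3)} = u_3 = 1.

1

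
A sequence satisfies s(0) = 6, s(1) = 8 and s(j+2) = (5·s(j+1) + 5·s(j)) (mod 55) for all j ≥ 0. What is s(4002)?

s(0) = 6, s(1) = 8, s(2) = 15, s(3) = 5, s(4) = 45, s(5) = 30, s(6) = 45, s(7) = 45, s(8) = 10, s(9) = 0, s(10) = 50, s(11) = 30, s(12) = 15, s(13) = 5.
Since (s(12), s(13)) = (s(2), s(3)) = (15, 5) (two consecutive terms determine the rest), the sequence is eventually periodic: after a pre-period of length 2 it cycles with period 10.
For j ≥ 2, s(j) depends only on (j - 2) mod 10. (4002 - 2) mod 10 = 0, so s(4002) = s(2) = 15.

15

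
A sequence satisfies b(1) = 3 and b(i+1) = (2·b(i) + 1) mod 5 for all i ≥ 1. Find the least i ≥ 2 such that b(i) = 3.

b(1) = 3; b(2) = 2; b(3) = 0; b(4) = 1; b(5) = 3.
Since b(5) = b(1) = 3, the sequence is periodic with period 4.
The value 3 next appears (with i ≥ 2) at b(5).

5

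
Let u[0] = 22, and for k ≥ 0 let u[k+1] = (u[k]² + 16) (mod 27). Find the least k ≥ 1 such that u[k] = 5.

Listing terms: u[0] = 22,  u[1] = 14,  u[2] = 23,  u[3] = 5,  u[4] = 14.
Since u[4] = u[1] = 14, the sequence is eventually periodic: after a pre-period of length 1 it cycles with period 3.
The value 5 first appears (with k ≥ 1) at u[3].

3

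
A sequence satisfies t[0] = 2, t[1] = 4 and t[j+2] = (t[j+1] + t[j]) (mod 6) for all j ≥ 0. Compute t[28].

Computing terms: t[0] = 2; t[1] = 4; t[2] = 0; t[3] = 4; t[4] = 4; t[5] = 2; t[6] = 0; t[7] = 2; t[8] = 2; t[9] = 4.
Since (t[8], t[9]) = (t[0], t[1]) = (2, 4) (two consecutive terms determine the rest), the sequence is periodic with period 8.
(28 - 0) mod 8 = 4, so t[28] = t[4] = 4.

4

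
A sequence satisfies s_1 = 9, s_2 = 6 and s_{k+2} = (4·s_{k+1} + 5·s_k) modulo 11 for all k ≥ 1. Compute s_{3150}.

5

s_1 = 9; s_2 = 6; s_3 = 3; s_4 = 9; s_5 = 7; s_6 = 7; s_7 = 8; s_8 = 1; s_9 = 0; s_{10} = 5; s_{11} = 9; s_{12} = 6.
Since (s_{11}, s_{12}) = (s_1, s_2) = (9, 6) (two consecutive terms determine the rest), the sequence is periodic with period 10.
(3150 - 1) mod 10 = 9, so s_{3150} = s_{10} = 5.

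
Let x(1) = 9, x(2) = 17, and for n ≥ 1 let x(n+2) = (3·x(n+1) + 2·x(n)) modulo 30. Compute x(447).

21

Computing terms: x(1) = 9, x(2) = 17, x(3) = 9, x(4) = 1, x(5) = 21, x(6) = 5, x(7) = 27, x(8) = 1, x(9) = 27, x(10) = 23, x(11) = 3, x(12) = 25, x(13) = 21, x(14) = 23, x(15) = 21, x(16) = 19, x(17) = 9, x(18) = 5, x(19) = 3, x(20) = 19, x(21) = 3, x(22) = 17, x(23) = 27, x(24) = 25, x(25) = 9, x(26) = 17.
Since (x(25), x(26)) = (x(1), x(2)) = (9, 17) (two consecutive terms determine the rest), the sequence is periodic with period 24.
So x(447) = x(1 + ((447-1) mod 24)) = x(15) = 21.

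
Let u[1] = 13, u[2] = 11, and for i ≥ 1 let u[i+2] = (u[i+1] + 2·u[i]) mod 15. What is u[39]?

Computing terms: u[1] = 13, u[2] = 11, u[3] = 7, u[4] = 14, u[5] = 13, u[6] = 11.
Since (u[5], u[6]) = (u[1], u[2]) = (13, 11) (two consecutive terms determine the rest), the sequence is periodic with period 4.
So u[39] = u[1 + ((39-1) mod 4)] = u[3] = 7.

7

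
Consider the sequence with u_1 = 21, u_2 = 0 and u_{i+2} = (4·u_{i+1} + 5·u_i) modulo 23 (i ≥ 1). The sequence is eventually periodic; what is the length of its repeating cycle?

We have u_1 = 21,  u_2 = 0,  u_3 = 13,  u_4 = 6,  u_5 = 20,  u_6 = 18,  u_7 = 11,  u_8 = 19,  u_9 = 16,  u_{10} = 21,  u_{11} = 3,  u_{12} = 2,  u_{13} = 0,  u_{14} = 10,  u_{15} = 17,  u_{16} = 3,  u_{17} = 5,  u_{18} = 12,  u_{19} = 4,  u_{20} = 7,  u_{21} = 2,  u_{22} = 20,  u_{23} = 21,  u_{24} = 0.
The sequence repeats with period 22.

22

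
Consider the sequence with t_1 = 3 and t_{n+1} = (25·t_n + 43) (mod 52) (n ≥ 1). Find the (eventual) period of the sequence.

Computing terms: t_1 = 3; t_2 = 14; t_3 = 29; t_4 = 40; t_5 = 3.
Since t_5 = t_1 = 3, the sequence is periodic with period 4.

4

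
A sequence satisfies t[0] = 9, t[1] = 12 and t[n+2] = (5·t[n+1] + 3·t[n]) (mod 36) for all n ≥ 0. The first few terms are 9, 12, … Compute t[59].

21

We have t[0] = 9; t[1] = 12; t[2] = 15; t[3] = 3; t[4] = 24; t[5] = 21; t[6] = 33; t[7] = 12; t[8] = 15.
Since (t[7], t[8]) = (t[1], t[2]) = (12, 15) (two consecutive terms determine the rest), the sequence is eventually periodic: after a pre-period of length 1 it cycles with period 6.
For n ≥ 1, t[n] depends only on (n - 1) mod 6. (59 - 1) mod 6 = 4, so t[59] = t[5] = 21.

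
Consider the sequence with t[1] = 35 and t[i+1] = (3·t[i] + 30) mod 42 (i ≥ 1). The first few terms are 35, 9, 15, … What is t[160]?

33

We have t[1] = 35; t[2] = 9; t[3] = 15; t[4] = 33; t[5] = 3; t[6] = 39; t[7] = 21; t[8] = 9.
Since t[8] = t[2] = 9, the sequence is eventually periodic: after a pre-period of length 1 it cycles with period 6.
For i ≥ 2, t[i] depends only on (i - 2) mod 6. (160 - 2) mod 6 = 2, so t[160] = t[4] = 33.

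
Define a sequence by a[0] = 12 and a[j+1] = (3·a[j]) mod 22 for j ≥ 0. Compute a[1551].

14

We have a[0] = 12; a[1] = 14; a[2] = 20; a[3] = 16; a[4] = 4; a[5] = 12.
The sequence repeats with period 5.
(1551 - 0) mod 5 = 1, so a[1551] = a[1] = 14.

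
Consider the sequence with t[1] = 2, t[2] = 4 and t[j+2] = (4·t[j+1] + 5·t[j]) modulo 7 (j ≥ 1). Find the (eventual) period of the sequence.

Computing terms: t[1] = 2,  t[2] = 4,  t[3] = 5,  t[4] = 5,  t[5] = 3,  t[6] = 2,  t[7] = 2,  t[8] = 4.
The sequence repeats with period 6.

6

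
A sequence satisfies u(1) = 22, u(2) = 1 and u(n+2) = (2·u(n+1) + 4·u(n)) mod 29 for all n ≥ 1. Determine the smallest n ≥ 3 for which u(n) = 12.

20

Computing terms: u(1) = 22,  u(2) = 1,  u(3) = 3,  u(4) = 10,  u(5) = 3,  u(6) = 17,  u(7) = 17,  u(8) = 15,  u(9) = 11,  u(10) = 24,  u(11) = 5,  u(12) = 19,  u(13) = 0,  u(14) = 18,  u(15) = 7,  u(16) = 28,  u(17) = 26,  u(18) = 19,  u(19) = 26,  u(20) = 12,  u(21) = 12,  u(22) = 14,  u(23) = 18,  u(24) = 5,  u(25) = 24,  u(26) = 10,  u(27) = 0,  u(28) = 11,  u(29) = 22,  u(30) = 1.
The sequence repeats with period 28.
The value 12 first appears (with n ≥ 3) at u(20).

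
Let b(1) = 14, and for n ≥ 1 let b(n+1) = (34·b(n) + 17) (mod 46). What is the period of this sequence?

Listing terms: b(1) = 14, b(2) = 33, b(3) = 35, b(4) = 11, b(5) = 23, b(6) = 17, b(7) = 43, b(8) = 7, b(9) = 25, b(10) = 39, b(11) = 9, b(12) = 1, b(13) = 5, b(14) = 3, b(15) = 27, b(16) = 15, b(17) = 21, b(18) = 41, b(19) = 31, b(20) = 13, b(21) = 45, b(22) = 29, b(23) = 37, b(24) = 33.
Since b(24) = b(2) = 33, the sequence is eventually periodic: after a pre-period of length 1 it cycles with period 22.

22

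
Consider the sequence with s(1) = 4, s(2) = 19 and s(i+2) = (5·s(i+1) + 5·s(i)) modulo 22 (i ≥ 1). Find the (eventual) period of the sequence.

30

Listing terms: s(1) = 4,  s(2) = 19,  s(3) = 5,  s(4) = 10,  s(5) = 9,  s(6) = 7,  s(7) = 14,  s(8) = 17,  s(9) = 1,  s(10) = 2,  s(11) = 15,  s(12) = 19,  s(13) = 16,  s(14) = 21,  s(15) = 9,  s(16) = 18,  s(17) = 3,  s(18) = 17,  s(19) = 12,  s(20) = 13,  s(21) = 15,  s(22) = 8,  s(23) = 5,  s(24) = 21,  s(25) = 20,  s(26) = 7,  s(27) = 3,  s(28) = 6,  s(29) = 1,  s(30) = 13,  s(31) = 4,  s(32) = 19.
Since (s(31), s(32)) = (s(1), s(2)) = (4, 19) (two consecutive terms determine the rest), the sequence is periodic with period 30.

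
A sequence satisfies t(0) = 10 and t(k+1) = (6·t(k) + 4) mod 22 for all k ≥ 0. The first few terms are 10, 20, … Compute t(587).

2

We have t(0) = 10; t(1) = 20; t(2) = 14; t(3) = 0; t(4) = 4; t(5) = 6; t(6) = 18; t(7) = 2; t(8) = 16; t(9) = 12; t(10) = 10.
Since t(10) = t(0) = 10, the sequence is periodic with period 10.
So t(587) = t(0 + ((587-0) mod 10)) = t(7) = 2.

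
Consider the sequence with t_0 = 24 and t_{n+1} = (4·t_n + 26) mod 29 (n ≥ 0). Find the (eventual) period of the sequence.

14

Listing terms: t_0 = 24; t_1 = 6; t_2 = 21; t_3 = 23; t_4 = 2; t_5 = 5; t_6 = 17; t_7 = 7; t_8 = 25; t_9 = 10; t_{10} = 8; t_{11} = 0; t_{12} = 26; t_{13} = 14; t_{14} = 24.
Since t_{14} = t_0 = 24, the sequence is periodic with period 14.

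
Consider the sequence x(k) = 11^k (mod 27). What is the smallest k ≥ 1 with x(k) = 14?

Computing terms: x(0) = 1,  x(1) = 11,  x(2) = 13,  x(3) = 8,  x(4) = 7,  x(5) = 23,  x(6) = 10,  x(7) = 2,  x(8) = 22,  x(9) = 26,  x(10) = 16,  x(11) = 14,  x(12) = 19,  x(13) = 20,  x(14) = 4,  x(15) = 17,  x(16) = 25,  x(17) = 5,  x(18) = 1.
The sequence repeats with period 18.
The value 14 first appears (with k ≥ 1) at x(11).

11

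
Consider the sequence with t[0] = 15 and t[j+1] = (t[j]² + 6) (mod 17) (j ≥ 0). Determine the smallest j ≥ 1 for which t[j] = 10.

Listing terms: t[0] = 15,  t[1] = 10,  t[2] = 4,  t[3] = 5,  t[4] = 14,  t[5] = 15.
Since t[5] = t[0] = 15, the sequence is periodic with period 5.
The value 10 first appears (with j ≥ 1) at t[1].

1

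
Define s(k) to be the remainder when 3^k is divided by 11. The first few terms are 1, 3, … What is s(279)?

4

Computing terms: s(0) = 1, s(1) = 3, s(2) = 9, s(3) = 5, s(4) = 4, s(5) = 1.
Since s(5) = s(0) = 1, the sequence is periodic with period 5.
(279 - 0) mod 5 = 4, so s(279) = s(4) = 4.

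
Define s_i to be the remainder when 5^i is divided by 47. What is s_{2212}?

14

s_0 = 1, s_1 = 5, s_2 = 25, s_3 = 31, s_4 = 14, s_5 = 23, s_6 = 21, s_7 = 11, s_8 = 8, s_9 = 40, s_{10} = 12, s_{11} = 13, s_{12} = 18, s_{13} = 43, s_{14} = 27, s_{15} = 41, s_{16} = 17, s_{17} = 38, s_{18} = 2, s_{19} = 10, s_{20} = 3, s_{21} = 15, s_{22} = 28, s_{23} = 46, s_{24} = 42, s_{25} = 22, s_{26} = 16, s_{27} = 33, s_{28} = 24, s_{29} = 26, s_{30} = 36, s_{31} = 39, s_{32} = 7, s_{33} = 35, s_{34} = 34, s_{35} = 29, s_{36} = 4, s_{37} = 20, s_{38} = 6, s_{39} = 30, s_{40} = 9, s_{41} = 45, s_{42} = 37, s_{43} = 44, s_{44} = 32, s_{45} = 19, s_{46} = 1.
Since s_{46} = s_0 = 1, the sequence is periodic with period 46.
(2212 - 0) mod 46 = 4, so s_{2212} = s_4 = 14.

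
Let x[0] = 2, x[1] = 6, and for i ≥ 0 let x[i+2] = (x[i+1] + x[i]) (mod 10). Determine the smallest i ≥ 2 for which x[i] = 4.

Computing terms: x[0] = 2, x[1] = 6, x[2] = 8, x[3] = 4, x[4] = 2, x[5] = 6.
The sequence repeats with period 4.
The value 4 first appears (with i ≥ 2) at x[3].

3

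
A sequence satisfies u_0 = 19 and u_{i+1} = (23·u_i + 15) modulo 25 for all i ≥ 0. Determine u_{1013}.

Computing terms: u_0 = 19,  u_1 = 2,  u_2 = 11,  u_3 = 18,  u_4 = 4,  u_5 = 7,  u_6 = 1,  u_7 = 13,  u_8 = 14,  u_9 = 12,  u_{10} = 16,  u_{11} = 8,  u_{12} = 24,  u_{13} = 17,  u_{14} = 6,  u_{15} = 3,  u_{16} = 9,  u_{17} = 22,  u_{18} = 21,  u_{19} = 23,  u_{20} = 19.
Since u_{20} = u_0 = 19, the sequence is periodic with period 20.
(1013 - 0) mod 20 = 13, so u_{1013} = u_{13} = 17.

17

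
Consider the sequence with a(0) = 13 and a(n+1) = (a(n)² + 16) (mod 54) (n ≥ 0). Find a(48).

Listing terms: a(0) = 13, a(1) = 23, a(2) = 5, a(3) = 41, a(4) = 23.
Since a(4) = a(1) = 23, the sequence is eventually periodic: after a pre-period of length 1 it cycles with period 3.
For n ≥ 1, a(n) depends only on (n - 1) mod 3. (48 - 1) mod 3 = 2, so a(48) = a(3) = 41.

41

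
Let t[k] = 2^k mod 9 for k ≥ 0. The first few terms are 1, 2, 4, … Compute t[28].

Computing terms: t[0] = 1,  t[1] = 2,  t[2] = 4,  t[3] = 8,  t[4] = 7,  t[5] = 5,  t[6] = 1.
The sequence repeats with period 6.
So t[28] = t[0 + ((28-0) mod 6)] = t[4] = 7.

7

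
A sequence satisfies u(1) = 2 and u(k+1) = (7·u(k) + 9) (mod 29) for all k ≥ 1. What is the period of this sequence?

Computing terms: u(1) = 2,  u(2) = 23,  u(3) = 25,  u(4) = 10,  u(5) = 21,  u(6) = 11,  u(7) = 28,  u(8) = 2.
Since u(8) = u(1) = 2, the sequence is periodic with period 7.

7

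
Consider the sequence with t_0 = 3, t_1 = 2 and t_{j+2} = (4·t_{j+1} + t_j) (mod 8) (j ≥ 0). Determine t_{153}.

t_0 = 3; t_1 = 2; t_2 = 3; t_3 = 6; t_4 = 3; t_5 = 2.
Since (t_4, t_5) = (t_0, t_1) = (3, 2) (two consecutive terms determine the rest), the sequence is periodic with period 4.
(153 - 0) mod 4 = 1, so t_{153} = t_1 = 2.

2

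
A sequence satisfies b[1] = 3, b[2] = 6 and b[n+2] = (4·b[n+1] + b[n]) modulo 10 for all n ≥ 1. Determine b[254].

Computing terms: b[1] = 3, b[2] = 6, b[3] = 7, b[4] = 4, b[5] = 3, b[6] = 6.
The sequence repeats with period 4.
(254 - 1) mod 4 = 1, so b[254] = b[2] = 6.

6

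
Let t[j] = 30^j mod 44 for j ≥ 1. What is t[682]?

20

t[1] = 30, t[2] = 20, t[3] = 28, t[4] = 4, t[5] = 32, t[6] = 36, t[7] = 24, t[8] = 16, t[9] = 40, t[10] = 12, t[11] = 8, t[12] = 20.
Since t[12] = t[2] = 20, the sequence is eventually periodic: after a pre-period of length 1 it cycles with period 10.
For j ≥ 2, t[j] depends only on (j - 2) mod 10. (682 - 2) mod 10 = 0, so t[682] = t[2] = 20.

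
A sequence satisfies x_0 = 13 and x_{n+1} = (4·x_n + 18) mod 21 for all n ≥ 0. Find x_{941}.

4

Computing terms: x_0 = 13,  x_1 = 7,  x_2 = 4,  x_3 = 13.
The sequence repeats with period 3.
So x_{941} = x_{0 + ((941-0) mod 3)} = x_2 = 4.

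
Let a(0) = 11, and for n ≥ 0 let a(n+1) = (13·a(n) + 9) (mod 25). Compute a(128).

21

We have a(0) = 11,  a(1) = 2,  a(2) = 10,  a(3) = 14,  a(4) = 16,  a(5) = 17,  a(6) = 5,  a(7) = 24,  a(8) = 21,  a(9) = 7,  a(10) = 0,  a(11) = 9,  a(12) = 1,  a(13) = 22,  a(14) = 20,  a(15) = 19,  a(16) = 6,  a(17) = 12,  a(18) = 15,  a(19) = 4,  a(20) = 11.
Since a(20) = a(0) = 11, the sequence is periodic with period 20.
So a(128) = a(0 + ((128-0) mod 20)) = a(8) = 21.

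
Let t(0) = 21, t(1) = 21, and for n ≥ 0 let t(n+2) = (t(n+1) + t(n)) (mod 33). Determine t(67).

Listing terms: t(0) = 21; t(1) = 21; t(2) = 9; t(3) = 30; t(4) = 6; t(5) = 3; t(6) = 9; t(7) = 12; t(8) = 21; t(9) = 0; t(10) = 21; t(11) = 21.
Since (t(10), t(11)) = (t(0), t(1)) = (21, 21) (two consecutive terms determine the rest), the sequence is periodic with period 10.
(67 - 0) mod 10 = 7, so t(67) = t(7) = 12.

12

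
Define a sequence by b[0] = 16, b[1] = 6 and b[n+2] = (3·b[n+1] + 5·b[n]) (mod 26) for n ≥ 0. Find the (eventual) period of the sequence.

12

Computing terms: b[0] = 16,  b[1] = 6,  b[2] = 20,  b[3] = 12,  b[4] = 6,  b[5] = 0,  b[6] = 4,  b[7] = 12,  b[8] = 4,  b[9] = 20,  b[10] = 2,  b[11] = 2,  b[12] = 16,  b[13] = 6.
Since (b[12], b[13]) = (b[0], b[1]) = (16, 6) (two consecutive terms determine the rest), the sequence is periodic with period 12.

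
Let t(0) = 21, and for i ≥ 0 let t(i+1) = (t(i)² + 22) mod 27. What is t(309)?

8

Listing terms: t(0) = 21; t(1) = 4; t(2) = 11; t(3) = 8; t(4) = 5; t(5) = 20; t(6) = 17; t(7) = 14; t(8) = 2; t(9) = 26; t(10) = 23; t(11) = 11.
Since t(11) = t(2) = 11, the sequence is eventually periodic: after a pre-period of length 2 it cycles with period 9.
For i ≥ 2, t(i) depends only on (i - 2) mod 9. (309 - 2) mod 9 = 1, so t(309) = t(3) = 8.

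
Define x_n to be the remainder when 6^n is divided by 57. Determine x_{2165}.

24

We have x_0 = 1; x_1 = 6; x_2 = 36; x_3 = 45; x_4 = 42; x_5 = 24; x_6 = 30; x_7 = 9; x_8 = 54; x_9 = 39; x_{10} = 6.
Since x_{10} = x_1 = 6, the sequence is eventually periodic: after a pre-period of length 1 it cycles with period 9.
For n ≥ 1, x_n depends only on (n - 1) mod 9. (2165 - 1) mod 9 = 4, so x_{2165} = x_5 = 24.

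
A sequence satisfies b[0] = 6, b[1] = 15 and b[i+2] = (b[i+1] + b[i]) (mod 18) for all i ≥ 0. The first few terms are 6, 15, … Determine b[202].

Computing terms: b[0] = 6; b[1] = 15; b[2] = 3; b[3] = 0; b[4] = 3; b[5] = 3; b[6] = 6; b[7] = 9; b[8] = 15; b[9] = 6; b[10] = 3; b[11] = 9; b[12] = 12; b[13] = 3; b[14] = 15; b[15] = 0; b[16] = 15; b[17] = 15; b[18] = 12; b[19] = 9; b[20] = 3; b[21] = 12; b[22] = 15; b[23] = 9; b[24] = 6; b[25] = 15.
The sequence repeats with period 24.
So b[202] = b[0 + ((202-0) mod 24)] = b[10] = 3.

3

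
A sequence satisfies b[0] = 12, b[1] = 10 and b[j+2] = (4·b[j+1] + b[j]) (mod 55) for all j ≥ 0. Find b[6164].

44

Listing terms: b[0] = 12; b[1] = 10; b[2] = 52; b[3] = 53; b[4] = 44; b[5] = 9; b[6] = 25; b[7] = 54; b[8] = 21; b[9] = 28; b[10] = 23; b[11] = 10; b[12] = 8; b[13] = 42; b[14] = 11; b[15] = 31; b[16] = 25; b[17] = 21; b[18] = 54; b[19] = 17; b[20] = 12; b[21] = 10.
The sequence repeats with period 20.
So b[6164] = b[0 + ((6164-0) mod 20)] = b[4] = 44.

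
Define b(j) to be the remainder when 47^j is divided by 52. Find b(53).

47

We have b(1) = 47,  b(2) = 25,  b(3) = 31,  b(4) = 1,  b(5) = 47.
The sequence repeats with period 4.
So b(53) = b(1 + ((53-1) mod 4)) = b(1) = 47.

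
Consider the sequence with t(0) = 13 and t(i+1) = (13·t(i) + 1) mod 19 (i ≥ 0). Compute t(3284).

We have t(0) = 13,  t(1) = 18,  t(2) = 7,  t(3) = 16,  t(4) = 0,  t(5) = 1,  t(6) = 14,  t(7) = 12,  t(8) = 5,  t(9) = 9,  t(10) = 4,  t(11) = 15,  t(12) = 6,  t(13) = 3,  t(14) = 2,  t(15) = 8,  t(16) = 10,  t(17) = 17,  t(18) = 13.
The sequence repeats with period 18.
So t(3284) = t(0 + ((3284-0) mod 18)) = t(8) = 5.

5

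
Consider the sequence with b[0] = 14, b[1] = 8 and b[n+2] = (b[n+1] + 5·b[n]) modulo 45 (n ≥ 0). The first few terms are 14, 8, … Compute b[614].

33

Computing terms: b[0] = 14,  b[1] = 8,  b[2] = 33,  b[3] = 28,  b[4] = 13,  b[5] = 18,  b[6] = 38,  b[7] = 38,  b[8] = 3,  b[9] = 13,  b[10] = 28,  b[11] = 3,  b[12] = 8,  b[13] = 23,  b[14] = 18,  b[15] = 43,  b[16] = 43,  b[17] = 33,  b[18] = 23,  b[19] = 8,  b[20] = 33.
Since (b[19], b[20]) = (b[1], b[2]) = (8, 33) (two consecutive terms determine the rest), the sequence is eventually periodic: after a pre-period of length 1 it cycles with period 18.
For n ≥ 1, b[n] depends only on (n - 1) mod 18. (614 - 1) mod 18 = 1, so b[614] = b[2] = 33.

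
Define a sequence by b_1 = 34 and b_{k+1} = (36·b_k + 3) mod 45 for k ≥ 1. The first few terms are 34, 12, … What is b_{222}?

12

b_1 = 34, b_2 = 12, b_3 = 30, b_4 = 3, b_5 = 21, b_6 = 39, b_7 = 12.
Since b_7 = b_2 = 12, the sequence is eventually periodic: after a pre-period of length 1 it cycles with period 5.
For k ≥ 2, b_k depends only on (k - 2) mod 5. (222 - 2) mod 5 = 0, so b_{222} = b_2 = 12.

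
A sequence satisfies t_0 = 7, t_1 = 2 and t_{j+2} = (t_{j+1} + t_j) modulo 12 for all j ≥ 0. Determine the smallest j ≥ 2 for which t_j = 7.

5

Listing terms: t_0 = 7,  t_1 = 2,  t_2 = 9,  t_3 = 11,  t_4 = 8,  t_5 = 7,  t_6 = 3,  t_7 = 10,  t_8 = 1,  t_9 = 11,  t_{10} = 0,  t_{11} = 11,  t_{12} = 11,  t_{13} = 10,  t_{14} = 9,  t_{15} = 7,  t_{16} = 4,  t_{17} = 11,  t_{18} = 3,  t_{19} = 2,  t_{20} = 5,  t_{21} = 7,  t_{22} = 0,  t_{23} = 7,  t_{24} = 7,  t_{25} = 2.
Since (t_{24}, t_{25}) = (t_0, t_1) = (7, 2) (two consecutive terms determine the rest), the sequence is periodic with period 24.
The value 7 first appears (with j ≥ 2) at t_5.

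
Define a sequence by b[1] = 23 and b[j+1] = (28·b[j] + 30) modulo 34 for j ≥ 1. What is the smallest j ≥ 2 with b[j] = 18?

We have b[1] = 23, b[2] = 28, b[3] = 32, b[4] = 8, b[5] = 16, b[6] = 2, b[7] = 18, b[8] = 24, b[9] = 22, b[10] = 0, b[11] = 30, b[12] = 20, b[13] = 12, b[14] = 26, b[15] = 10, b[16] = 4, b[17] = 6, b[18] = 28.
Since b[18] = b[2] = 28, the sequence is eventually periodic: after a pre-period of length 1 it cycles with period 16.
The value 18 first appears (with j ≥ 2) at b[7].

7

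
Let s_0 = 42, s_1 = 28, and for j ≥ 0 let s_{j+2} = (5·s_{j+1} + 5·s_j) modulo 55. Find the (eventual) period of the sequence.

We have s_0 = 42,  s_1 = 28,  s_2 = 20,  s_3 = 20,  s_4 = 35,  s_5 = 0,  s_6 = 10,  s_7 = 50,  s_8 = 25,  s_9 = 45,  s_{10} = 20,  s_{11} = 50,  s_{12} = 20,  s_{13} = 20.
Since (s_{12}, s_{13}) = (s_2, s_3) = (20, 20) (two consecutive terms determine the rest), the sequence is eventually periodic: after a pre-period of length 2 it cycles with period 10.

10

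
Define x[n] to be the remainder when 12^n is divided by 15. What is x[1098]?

We have x[1] = 12, x[2] = 9, x[3] = 3, x[4] = 6, x[5] = 12.
Since x[5] = x[1] = 12, the sequence is periodic with period 4.
So x[1098] = x[1 + ((1098-1) mod 4)] = x[2] = 9.

9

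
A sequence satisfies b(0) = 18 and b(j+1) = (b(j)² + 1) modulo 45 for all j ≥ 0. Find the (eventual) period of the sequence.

b(0) = 18,  b(1) = 10,  b(2) = 11,  b(3) = 32,  b(4) = 35,  b(5) = 11.
Since b(5) = b(2) = 11, the sequence is eventually periodic: after a pre-period of length 2 it cycles with period 3.

3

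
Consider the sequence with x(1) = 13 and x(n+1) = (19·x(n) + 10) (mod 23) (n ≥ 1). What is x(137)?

Computing terms: x(1) = 13, x(2) = 4, x(3) = 17, x(4) = 11, x(5) = 12, x(6) = 8, x(7) = 1, x(8) = 6, x(9) = 9, x(10) = 20, x(11) = 22, x(12) = 14, x(13) = 0, x(14) = 10, x(15) = 16, x(16) = 15, x(17) = 19, x(18) = 3, x(19) = 21, x(20) = 18, x(21) = 7, x(22) = 5, x(23) = 13.
Since x(23) = x(1) = 13, the sequence is periodic with period 22.
(137 - 1) mod 22 = 4, so x(137) = x(5) = 12.

12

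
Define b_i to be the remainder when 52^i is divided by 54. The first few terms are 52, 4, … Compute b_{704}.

4

We have b_1 = 52; b_2 = 4; b_3 = 46; b_4 = 16; b_5 = 22; b_6 = 10; b_7 = 34; b_8 = 40; b_9 = 28; b_{10} = 52.
The sequence repeats with period 9.
(704 - 1) mod 9 = 1, so b_{704} = b_2 = 4.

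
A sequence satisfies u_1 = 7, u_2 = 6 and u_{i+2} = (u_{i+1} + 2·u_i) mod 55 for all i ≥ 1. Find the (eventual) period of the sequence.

20

u_1 = 7,  u_2 = 6,  u_3 = 20,  u_4 = 32,  u_5 = 17,  u_6 = 26,  u_7 = 5,  u_8 = 2,  u_9 = 12,  u_{10} = 16,  u_{11} = 40,  u_{12} = 17,  u_{13} = 42,  u_{14} = 21,  u_{15} = 50,  u_{16} = 37,  u_{17} = 27,  u_{18} = 46,  u_{19} = 45,  u_{20} = 27,  u_{21} = 7,  u_{22} = 6.
Since (u_{21}, u_{22}) = (u_1, u_2) = (7, 6) (two consecutive terms determine the rest), the sequence is periodic with period 20.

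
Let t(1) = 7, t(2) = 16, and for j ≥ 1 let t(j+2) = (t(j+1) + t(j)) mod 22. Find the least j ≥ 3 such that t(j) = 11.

t(1) = 7, t(2) = 16, t(3) = 1, t(4) = 17, t(5) = 18, t(6) = 13, t(7) = 9, t(8) = 0, t(9) = 9, t(10) = 9, t(11) = 18, t(12) = 5, t(13) = 1, t(14) = 6, t(15) = 7, t(16) = 13, t(17) = 20, t(18) = 11, t(19) = 9, t(20) = 20, t(21) = 7, t(22) = 5, t(23) = 12, t(24) = 17, t(25) = 7, t(26) = 2, t(27) = 9, t(28) = 11, t(29) = 20, t(30) = 9, t(31) = 7, t(32) = 16.
Since (t(31), t(32)) = (t(1), t(2)) = (7, 16) (two consecutive terms determine the rest), the sequence is periodic with period 30.
The value 11 first appears (with j ≥ 3) at t(18).

18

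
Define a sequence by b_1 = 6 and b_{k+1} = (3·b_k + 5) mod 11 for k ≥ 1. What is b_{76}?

b_1 = 6,  b_2 = 1,  b_3 = 8,  b_4 = 7,  b_5 = 4,  b_6 = 6.
Since b_6 = b_1 = 6, the sequence is periodic with period 5.
So b_{76} = b_{1 + ((76-1) mod 5)} = b_1 = 6.

6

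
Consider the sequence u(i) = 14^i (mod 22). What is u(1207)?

Computing terms: u(1) = 14; u(2) = 20; u(3) = 16; u(4) = 4; u(5) = 12; u(6) = 14.
Since u(6) = u(1) = 14, the sequence is periodic with period 5.
(1207 - 1) mod 5 = 1, so u(1207) = u(2) = 20.

20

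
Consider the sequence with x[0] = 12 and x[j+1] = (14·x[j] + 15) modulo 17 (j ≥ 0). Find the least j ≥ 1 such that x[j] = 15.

7

Listing terms: x[0] = 12, x[1] = 13, x[2] = 10, x[3] = 2, x[4] = 9, x[5] = 5, x[6] = 0, x[7] = 15, x[8] = 4, x[9] = 3, x[10] = 6, x[11] = 14, x[12] = 7, x[13] = 11, x[14] = 16, x[15] = 1, x[16] = 12.
Since x[16] = x[0] = 12, the sequence is periodic with period 16.
The value 15 first appears (with j ≥ 1) at x[7].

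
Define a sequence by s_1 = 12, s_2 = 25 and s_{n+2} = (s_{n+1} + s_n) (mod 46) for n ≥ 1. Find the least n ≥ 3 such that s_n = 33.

We have s_1 = 12,  s_2 = 25,  s_3 = 37,  s_4 = 16,  s_5 = 7,  s_6 = 23,  s_7 = 30,  s_8 = 7,  s_9 = 37,  s_{10} = 44,  s_{11} = 35,  s_{12} = 33,  s_{13} = 22,  s_{14} = 9,  s_{15} = 31,  s_{16} = 40,  s_{17} = 25,  s_{18} = 19,  s_{19} = 44,  s_{20} = 17,  s_{21} = 15,  s_{22} = 32,  s_{23} = 1,  s_{24} = 33,  s_{25} = 34,  s_{26} = 21,  s_{27} = 9,  s_{28} = 30,  s_{29} = 39,  s_{30} = 23,  s_{31} = 16,  s_{32} = 39,  s_{33} = 9,  s_{34} = 2,  s_{35} = 11,  s_{36} = 13,  s_{37} = 24,  s_{38} = 37,  s_{39} = 15,  s_{40} = 6,  s_{41} = 21,  s_{42} = 27,  s_{43} = 2,  s_{44} = 29,  s_{45} = 31,  s_{46} = 14,  s_{47} = 45,  s_{48} = 13,  s_{49} = 12,  s_{50} = 25.
The sequence repeats with period 48.
The value 33 first appears (with n ≥ 3) at s_{12}.

12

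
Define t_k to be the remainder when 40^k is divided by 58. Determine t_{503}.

8

Listing terms: t_1 = 40,  t_2 = 34,  t_3 = 26,  t_4 = 54,  t_5 = 14,  t_6 = 38,  t_7 = 12,  t_8 = 16,  t_9 = 2,  t_{10} = 22,  t_{11} = 10,  t_{12} = 52,  t_{13} = 50,  t_{14} = 28,  t_{15} = 18,  t_{16} = 24,  t_{17} = 32,  t_{18} = 4,  t_{19} = 44,  t_{20} = 20,  t_{21} = 46,  t_{22} = 42,  t_{23} = 56,  t_{24} = 36,  t_{25} = 48,  t_{26} = 6,  t_{27} = 8,  t_{28} = 30,  t_{29} = 40.
Since t_{29} = t_1 = 40, the sequence is periodic with period 28.
(503 - 1) mod 28 = 26, so t_{503} = t_{27} = 8.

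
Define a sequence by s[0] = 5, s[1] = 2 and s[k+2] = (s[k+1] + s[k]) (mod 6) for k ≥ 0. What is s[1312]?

2

s[0] = 5; s[1] = 2; s[2] = 1; s[3] = 3; s[4] = 4; s[5] = 1; s[6] = 5; s[7] = 0; s[8] = 5; s[9] = 5; s[10] = 4; s[11] = 3; s[12] = 1; s[13] = 4; s[14] = 5; s[15] = 3; s[16] = 2; s[17] = 5; s[18] = 1; s[19] = 0; s[20] = 1; s[21] = 1; s[22] = 2; s[23] = 3; s[24] = 5; s[25] = 2.
The sequence repeats with period 24.
So s[1312] = s[0 + ((1312-0) mod 24)] = s[16] = 2.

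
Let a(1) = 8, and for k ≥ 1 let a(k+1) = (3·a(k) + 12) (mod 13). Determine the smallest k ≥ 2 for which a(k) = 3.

3

We have a(1) = 8, a(2) = 10, a(3) = 3, a(4) = 8.
Since a(4) = a(1) = 8, the sequence is periodic with period 3.
The value 3 first appears (with k ≥ 2) at a(3).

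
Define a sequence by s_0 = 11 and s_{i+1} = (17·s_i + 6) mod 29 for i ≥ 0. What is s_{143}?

s_0 = 11; s_1 = 19; s_2 = 10; s_3 = 2; s_4 = 11.
The sequence repeats with period 4.
So s_{143} = s_{0 + ((143-0) mod 4)} = s_3 = 2.

2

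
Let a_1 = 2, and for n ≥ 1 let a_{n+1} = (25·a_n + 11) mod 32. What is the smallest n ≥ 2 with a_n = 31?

Computing terms: a_1 = 2,  a_2 = 29,  a_3 = 0,  a_4 = 11,  a_5 = 30,  a_6 = 25,  a_7 = 28,  a_8 = 7,  a_9 = 26,  a_{10} = 21,  a_{11} = 24,  a_{12} = 3,  a_{13} = 22,  a_{14} = 17,  a_{15} = 20,  a_{16} = 31,  a_{17} = 18,  a_{18} = 13,  a_{19} = 16,  a_{20} = 27,  a_{21} = 14,  a_{22} = 9,  a_{23} = 12,  a_{24} = 23,  a_{25} = 10,  a_{26} = 5,  a_{27} = 8,  a_{28} = 19,  a_{29} = 6,  a_{30} = 1,  a_{31} = 4,  a_{32} = 15,  a_{33} = 2.
Since a_{33} = a_1 = 2, the sequence is periodic with period 32.
The value 31 first appears (with n ≥ 2) at a_{16}.

16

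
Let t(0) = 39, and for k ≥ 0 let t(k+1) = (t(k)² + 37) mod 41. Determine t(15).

We have t(0) = 39; t(1) = 0; t(2) = 37; t(3) = 12; t(4) = 17; t(5) = 39.
The sequence repeats with period 5.
So t(15) = t(0 + ((15-0) mod 5)) = t(0) = 39.

39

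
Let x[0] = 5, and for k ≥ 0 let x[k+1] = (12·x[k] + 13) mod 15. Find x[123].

Computing terms: x[0] = 5,  x[1] = 13,  x[2] = 4,  x[3] = 1,  x[4] = 10,  x[5] = 13.
Since x[5] = x[1] = 13, the sequence is eventually periodic: after a pre-period of length 1 it cycles with period 4.
For k ≥ 1, x[k] depends only on (k - 1) mod 4. (123 - 1) mod 4 = 2, so x[123] = x[3] = 1.

1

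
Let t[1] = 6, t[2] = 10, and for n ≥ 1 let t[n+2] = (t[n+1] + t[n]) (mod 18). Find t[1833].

0

t[1] = 6; t[2] = 10; t[3] = 16; t[4] = 8; t[5] = 6; t[6] = 14; t[7] = 2; t[8] = 16; t[9] = 0; t[10] = 16; t[11] = 16; t[12] = 14; t[13] = 12; t[14] = 8; t[15] = 2; t[16] = 10; t[17] = 12; t[18] = 4; t[19] = 16; t[20] = 2; t[21] = 0; t[22] = 2; t[23] = 2; t[24] = 4; t[25] = 6; t[26] = 10.
The sequence repeats with period 24.
(1833 - 1) mod 24 = 8, so t[1833] = t[9] = 0.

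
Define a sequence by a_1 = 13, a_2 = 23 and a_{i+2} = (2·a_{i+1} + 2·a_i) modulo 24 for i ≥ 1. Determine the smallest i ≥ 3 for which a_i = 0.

3

a_1 = 13, a_2 = 23, a_3 = 0, a_4 = 22, a_5 = 20, a_6 = 12, a_7 = 16, a_8 = 8, a_9 = 0, a_{10} = 16, a_{11} = 8.
Since (a_{10}, a_{11}) = (a_7, a_8) = (16, 8) (two consecutive terms determine the rest), the sequence is eventually periodic: after a pre-period of length 6 it cycles with period 3.
The value 0 first appears (with i ≥ 3) at a_3.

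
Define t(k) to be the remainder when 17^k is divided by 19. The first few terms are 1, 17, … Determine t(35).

9

Computing terms: t(0) = 1,  t(1) = 17,  t(2) = 4,  t(3) = 11,  t(4) = 16,  t(5) = 6,  t(6) = 7,  t(7) = 5,  t(8) = 9,  t(9) = 1.
Since t(9) = t(0) = 1, the sequence is periodic with period 9.
So t(35) = t(0 + ((35-0) mod 9)) = t(8) = 9.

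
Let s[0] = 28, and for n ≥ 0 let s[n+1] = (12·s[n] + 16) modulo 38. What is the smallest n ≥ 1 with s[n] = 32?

We have s[0] = 28, s[1] = 10, s[2] = 22, s[3] = 14, s[4] = 32, s[5] = 20, s[6] = 28.
The sequence repeats with period 6.
The value 32 first appears (with n ≥ 1) at s[4].

4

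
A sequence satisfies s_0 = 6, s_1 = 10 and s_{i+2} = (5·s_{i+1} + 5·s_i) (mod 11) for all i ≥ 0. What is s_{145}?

We have s_0 = 6, s_1 = 10, s_2 = 3, s_3 = 10, s_4 = 10, s_5 = 1, s_6 = 0, s_7 = 5, s_8 = 3, s_9 = 7, s_{10} = 6, s_{11} = 10.
The sequence repeats with period 10.
So s_{145} = s_{0 + ((145-0) mod 10)} = s_5 = 1.

1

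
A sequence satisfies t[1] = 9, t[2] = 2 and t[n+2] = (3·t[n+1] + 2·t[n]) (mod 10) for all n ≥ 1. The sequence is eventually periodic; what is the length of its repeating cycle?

We have t[1] = 9; t[2] = 2; t[3] = 4; t[4] = 6; t[5] = 6; t[6] = 0; t[7] = 2; t[8] = 6; t[9] = 2; t[10] = 8; t[11] = 8; t[12] = 0; t[13] = 6; t[14] = 8; t[15] = 6; t[16] = 4; t[17] = 4; t[18] = 0; t[19] = 8; t[20] = 4; t[21] = 8; t[22] = 2; t[23] = 2; t[24] = 0; t[25] = 4; t[26] = 2; t[27] = 4.
Since (t[26], t[27]) = (t[2], t[3]) = (2, 4) (two consecutive terms determine the rest), the sequence is eventually periodic: after a pre-period of length 1 it cycles with period 24.

24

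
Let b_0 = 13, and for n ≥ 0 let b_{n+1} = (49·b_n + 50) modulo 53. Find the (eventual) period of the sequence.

Listing terms: b_0 = 13,  b_1 = 51,  b_2 = 5,  b_3 = 30,  b_4 = 36,  b_5 = 12,  b_6 = 2,  b_7 = 42,  b_8 = 41,  b_9 = 45,  b_{10} = 29,  b_{11} = 40,  b_{12} = 49,  b_{13} = 13.
Since b_{13} = b_0 = 13, the sequence is periodic with period 13.

13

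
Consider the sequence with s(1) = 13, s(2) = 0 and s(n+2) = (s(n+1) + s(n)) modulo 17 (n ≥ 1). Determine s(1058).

Computing terms: s(1) = 13; s(2) = 0; s(3) = 13; s(4) = 13; s(5) = 9; s(6) = 5; s(7) = 14; s(8) = 2; s(9) = 16; s(10) = 1; s(11) = 0; s(12) = 1; s(13) = 1; s(14) = 2; s(15) = 3; s(16) = 5; s(17) = 8; s(18) = 13; s(19) = 4; s(20) = 0; s(21) = 4; s(22) = 4; s(23) = 8; s(24) = 12; s(25) = 3; s(26) = 15; s(27) = 1; s(28) = 16; s(29) = 0; s(30) = 16; s(31) = 16; s(32) = 15; s(33) = 14; s(34) = 12; s(35) = 9; s(36) = 4; s(37) = 13; s(38) = 0.
Since (s(37), s(38)) = (s(1), s(2)) = (13, 0) (two consecutive terms determine the rest), the sequence is periodic with period 36.
(1058 - 1) mod 36 = 13, so s(1058) = s(14) = 2.

2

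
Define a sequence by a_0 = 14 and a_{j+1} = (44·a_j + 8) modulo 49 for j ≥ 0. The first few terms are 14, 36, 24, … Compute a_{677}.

10

a_0 = 14; a_1 = 36; a_2 = 24; a_3 = 35; a_4 = 29; a_5 = 10; a_6 = 7; a_7 = 22; a_8 = 45; a_9 = 28; a_{10} = 15; a_{11} = 31; a_{12} = 0; a_{13} = 8; a_{14} = 17; a_{15} = 21; a_{16} = 1; a_{17} = 3; a_{18} = 42; a_{19} = 43; a_{20} = 38; a_{21} = 14.
Since a_{21} = a_0 = 14, the sequence is periodic with period 21.
So a_{677} = a_{0 + ((677-0) mod 21)} = a_5 = 10.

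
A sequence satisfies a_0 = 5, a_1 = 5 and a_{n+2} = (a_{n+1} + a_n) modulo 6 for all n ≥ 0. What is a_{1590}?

5

a_0 = 5; a_1 = 5; a_2 = 4; a_3 = 3; a_4 = 1; a_5 = 4; a_6 = 5; a_7 = 3; a_8 = 2; a_9 = 5; a_{10} = 1; a_{11} = 0; a_{12} = 1; a_{13} = 1; a_{14} = 2; a_{15} = 3; a_{16} = 5; a_{17} = 2; a_{18} = 1; a_{19} = 3; a_{20} = 4; a_{21} = 1; a_{22} = 5; a_{23} = 0; a_{24} = 5; a_{25} = 5.
Since (a_{24}, a_{25}) = (a_0, a_1) = (5, 5) (two consecutive terms determine the rest), the sequence is periodic with period 24.
So a_{1590} = a_{0 + ((1590-0) mod 24)} = a_6 = 5.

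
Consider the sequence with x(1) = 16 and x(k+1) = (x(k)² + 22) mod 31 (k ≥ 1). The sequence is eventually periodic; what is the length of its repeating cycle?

Listing terms: x(1) = 16,  x(2) = 30,  x(3) = 23,  x(4) = 24,  x(5) = 9,  x(6) = 10,  x(7) = 29,  x(8) = 26,  x(9) = 16.
The sequence repeats with period 8.

8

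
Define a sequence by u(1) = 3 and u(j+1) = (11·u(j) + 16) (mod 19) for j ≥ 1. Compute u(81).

4

We have u(1) = 3; u(2) = 11; u(3) = 4; u(4) = 3.
Since u(4) = u(1) = 3, the sequence is periodic with period 3.
(81 - 1) mod 3 = 2, so u(81) = u(3) = 4.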